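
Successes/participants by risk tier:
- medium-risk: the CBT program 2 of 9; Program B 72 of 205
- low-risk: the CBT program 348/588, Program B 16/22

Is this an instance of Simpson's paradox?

Medium-risk: the CBT program 2/9 = 22.2%, Program B 72/205 = 35.1% → Program B
Low-risk: the CBT program 348/588 = 59.2%, Program B 16/22 = 72.7% → Program B
Overall: the CBT program 350/597 = 58.6%, Program B 88/227 = 38.8% → the CBT program
Program B wins each risk group but the CBT program wins overall — the comparison reverses. Program B's participants skew toward medium-risk, which has a lower base rate.

Yes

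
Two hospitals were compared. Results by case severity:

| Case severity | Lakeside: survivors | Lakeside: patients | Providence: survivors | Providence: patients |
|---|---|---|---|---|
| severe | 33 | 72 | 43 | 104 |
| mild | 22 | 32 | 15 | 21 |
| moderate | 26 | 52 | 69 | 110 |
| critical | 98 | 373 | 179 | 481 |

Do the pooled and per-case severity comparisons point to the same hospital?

No

Severe: Lakeside 33/72 = 45.8%, Providence 43/104 = 41.3% → Lakeside
Mild: Lakeside 22/32 = 68.8%, Providence 15/21 = 71.4% → Providence
Moderate: Lakeside 26/52 = 50.0%, Providence 69/110 = 62.7% → Providence
Critical: Lakeside 98/373 = 26.3%, Providence 179/481 = 37.2% → Providence
Overall: Lakeside 179/529 = 33.8%, Providence 306/716 = 42.7% → Providence
Neither sweeps: Lakeside wins 1 of 4 groups, Providence wins 3. Providence wins overall but not every group — no Simpson reversal.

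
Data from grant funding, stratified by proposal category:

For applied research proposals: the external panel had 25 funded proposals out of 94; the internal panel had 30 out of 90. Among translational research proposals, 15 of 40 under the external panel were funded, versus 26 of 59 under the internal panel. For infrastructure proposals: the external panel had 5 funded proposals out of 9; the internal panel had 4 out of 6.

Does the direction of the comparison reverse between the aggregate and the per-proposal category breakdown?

No

Applied research: the external panel 25/94 = 26.6%, the internal panel 30/90 = 33.3% → the internal panel
Translational research: the external panel 15/40 = 37.5%, the internal panel 26/59 = 44.1% → the internal panel
Infrastructure: the external panel 5/9 = 55.6%, the internal panel 4/6 = 66.7% → the internal panel
Overall: the external panel 45/143 = 31.5%, the internal panel 60/155 = 38.7% → the internal panel
The internal panel wins overall and in every proposal group — no reversal.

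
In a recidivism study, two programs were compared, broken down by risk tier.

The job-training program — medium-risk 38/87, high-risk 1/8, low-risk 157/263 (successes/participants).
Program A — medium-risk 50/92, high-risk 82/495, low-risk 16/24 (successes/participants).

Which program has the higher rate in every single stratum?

Program A

Medium-risk: the job-training program 38/87 = 43.7%, Program A 50/92 = 54.3% → Program A
High-risk: the job-training program 1/8 = 12.5%, Program A 82/495 = 16.6% → Program A
Low-risk: the job-training program 157/263 = 59.7%, Program A 16/24 = 66.7% → Program A
Program A has the higher rate in all 3 groups.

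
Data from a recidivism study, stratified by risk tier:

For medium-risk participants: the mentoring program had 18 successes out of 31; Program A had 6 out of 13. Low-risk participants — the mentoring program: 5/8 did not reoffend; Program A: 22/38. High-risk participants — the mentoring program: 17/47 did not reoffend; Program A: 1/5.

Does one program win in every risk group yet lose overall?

Yes

Medium-risk: the mentoring program 18/31 = 58.1%, Program A 6/13 = 46.2% → the mentoring program
Low-risk: the mentoring program 5/8 = 62.5%, Program A 22/38 = 57.9% → the mentoring program
High-risk: the mentoring program 17/47 = 36.2%, Program A 1/5 = 20.0% → the mentoring program
Overall: the mentoring program 40/86 = 46.5%, Program A 29/56 = 51.8% → Program A
The mentoring program wins each risk group but Program A wins overall — the comparison reverses. The mentoring program's participants skew toward high-risk, which has a lower base rate.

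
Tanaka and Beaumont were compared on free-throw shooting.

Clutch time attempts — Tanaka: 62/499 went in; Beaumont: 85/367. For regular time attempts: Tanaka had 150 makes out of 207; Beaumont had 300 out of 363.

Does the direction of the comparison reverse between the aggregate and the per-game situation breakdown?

Clutch time: Tanaka 62/499 = 12.4%, Beaumont 85/367 = 23.2% → Beaumont
Regular time: Tanaka 150/207 = 72.5%, Beaumont 300/363 = 82.6% → Beaumont
Overall: Tanaka 212/706 = 30.0%, Beaumont 385/730 = 52.7% → Beaumont
Beaumont wins overall and in every game group — no reversal.

No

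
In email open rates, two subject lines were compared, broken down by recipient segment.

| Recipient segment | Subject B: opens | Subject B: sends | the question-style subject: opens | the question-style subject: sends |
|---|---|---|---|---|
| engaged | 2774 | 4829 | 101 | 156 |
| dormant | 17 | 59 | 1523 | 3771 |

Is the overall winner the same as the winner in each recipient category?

Engaged: Subject B 2774/4829 = 57.4%, the question-style subject 101/156 = 64.7% → the question-style subject
Dormant: Subject B 17/59 = 28.8%, the question-style subject 1523/3771 = 40.4% → the question-style subject
Overall: Subject B 2791/4888 = 57.1%, the question-style subject 1624/3927 = 41.4% → Subject B
The question-style subject wins each recipient group but Subject B wins overall — the comparison reverses. The question-style subject's sends skew toward dormant, which has a lower base rate.

No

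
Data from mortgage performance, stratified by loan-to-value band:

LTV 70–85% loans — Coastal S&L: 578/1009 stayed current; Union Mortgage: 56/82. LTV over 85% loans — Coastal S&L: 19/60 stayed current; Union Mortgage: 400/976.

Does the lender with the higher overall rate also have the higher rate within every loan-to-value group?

No

LTV 70–85%: Coastal S&L 578/1009 = 57.3%, Union Mortgage 56/82 = 68.3% → Union Mortgage
LTV over 85%: Coastal S&L 19/60 = 31.7%, Union Mortgage 400/976 = 41.0% → Union Mortgage
Overall: Coastal S&L 597/1069 = 55.8%, Union Mortgage 456/1058 = 43.1% → Coastal S&L
Union Mortgage wins each loan-to-value group but Coastal S&L wins overall — the comparison reverses. Union Mortgage's loans skew toward LTV over 85%, which has a lower base rate.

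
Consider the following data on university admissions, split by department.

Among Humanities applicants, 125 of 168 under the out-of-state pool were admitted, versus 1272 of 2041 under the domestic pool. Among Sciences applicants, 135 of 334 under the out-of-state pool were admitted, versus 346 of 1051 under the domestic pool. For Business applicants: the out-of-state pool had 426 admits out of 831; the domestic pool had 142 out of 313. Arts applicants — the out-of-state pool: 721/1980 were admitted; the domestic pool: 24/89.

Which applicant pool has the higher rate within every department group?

Humanities: the out-of-state pool 125/168 = 74.4%, the domestic pool 1272/2041 = 62.3% → the out-of-state pool
Sciences: the out-of-state pool 135/334 = 40.4%, the domestic pool 346/1051 = 32.9% → the out-of-state pool
Business: the out-of-state pool 426/831 = 51.3%, the domestic pool 142/313 = 45.4% → the out-of-state pool
Arts: the out-of-state pool 721/1980 = 36.4%, the domestic pool 24/89 = 27.0% → the out-of-state pool
The out-of-state pool has the higher rate in all 4 groups.

the out-of-state pool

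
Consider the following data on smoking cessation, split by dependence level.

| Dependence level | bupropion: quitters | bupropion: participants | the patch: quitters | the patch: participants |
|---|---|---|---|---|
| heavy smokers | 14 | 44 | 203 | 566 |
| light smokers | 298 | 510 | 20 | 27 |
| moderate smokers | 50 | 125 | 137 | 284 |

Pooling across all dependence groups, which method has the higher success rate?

bupropion

Heavy smokers: bupropion 14/44 = 31.8%, the patch 203/566 = 35.9% → the patch
Light smokers: bupropion 298/510 = 58.4%, the patch 20/27 = 74.1% → the patch
Moderate smokers: bupropion 50/125 = 40.0%, the patch 137/284 = 48.2% → the patch
Overall: bupropion 362/679 = 53.3%, the patch 360/877 = 41.0% → bupropion
(The patch wins every dependence group but bupropion wins overall — the patch's participants skew toward the low-rate heavy smokers group.)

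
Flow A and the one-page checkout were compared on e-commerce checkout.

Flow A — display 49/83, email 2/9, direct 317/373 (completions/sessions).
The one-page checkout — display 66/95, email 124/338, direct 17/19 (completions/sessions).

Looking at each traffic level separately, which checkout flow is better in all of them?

Display: Flow A 49/83 = 59.0%, the one-page checkout 66/95 = 69.5% → the one-page checkout
Email: Flow A 2/9 = 22.2%, the one-page checkout 124/338 = 36.7% → the one-page checkout
Direct: Flow A 317/373 = 85.0%, the one-page checkout 17/19 = 89.5% → the one-page checkout
The one-page checkout has the higher rate in all 3 groups.

the one-page checkout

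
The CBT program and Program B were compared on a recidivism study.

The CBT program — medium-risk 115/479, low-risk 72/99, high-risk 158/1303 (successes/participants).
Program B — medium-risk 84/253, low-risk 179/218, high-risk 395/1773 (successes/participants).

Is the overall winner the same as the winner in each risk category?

Yes

Medium-risk: the CBT program 115/479 = 24.0%, Program B 84/253 = 33.2% → Program B
Low-risk: the CBT program 72/99 = 72.7%, Program B 179/218 = 82.1% → Program B
High-risk: the CBT program 158/1303 = 12.1%, Program B 395/1773 = 22.3% → Program B
Overall: the CBT program 345/1881 = 18.3%, Program B 658/2244 = 29.3% → Program B
Program B wins overall and in every risk group — no reversal.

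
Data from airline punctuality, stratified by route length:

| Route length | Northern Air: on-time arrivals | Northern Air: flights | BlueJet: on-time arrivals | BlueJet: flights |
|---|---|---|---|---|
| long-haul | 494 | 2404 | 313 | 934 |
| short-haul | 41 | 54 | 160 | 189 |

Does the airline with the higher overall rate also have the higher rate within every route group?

Yes

Long-haul: Northern Air 494/2404 = 20.5%, BlueJet 313/934 = 33.5% → BlueJet
Short-haul: Northern Air 41/54 = 75.9%, BlueJet 160/189 = 84.7% → BlueJet
Overall: Northern Air 535/2458 = 21.8%, BlueJet 473/1123 = 42.1% → BlueJet
BlueJet wins overall and in every route group — no reversal.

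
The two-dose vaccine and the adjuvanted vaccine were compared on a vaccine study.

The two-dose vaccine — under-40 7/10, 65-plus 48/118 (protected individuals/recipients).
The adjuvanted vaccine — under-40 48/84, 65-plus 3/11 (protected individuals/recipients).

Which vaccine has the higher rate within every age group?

the two-dose vaccine

Under-40: the two-dose vaccine 7/10 = 70.0%, the adjuvanted vaccine 48/84 = 57.1% → the two-dose vaccine
65-plus: the two-dose vaccine 48/118 = 40.7%, the adjuvanted vaccine 3/11 = 27.3% → the two-dose vaccine
The two-dose vaccine has the higher rate in both groups.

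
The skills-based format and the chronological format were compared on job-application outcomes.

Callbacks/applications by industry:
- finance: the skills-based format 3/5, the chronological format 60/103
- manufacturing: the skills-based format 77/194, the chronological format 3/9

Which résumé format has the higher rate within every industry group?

Finance: the skills-based format 3/5 = 60.0%, the chronological format 60/103 = 58.3% → the skills-based format
Manufacturing: the skills-based format 77/194 = 39.7%, the chronological format 3/9 = 33.3% → the skills-based format
The skills-based format has the higher rate in both groups.

the skills-based format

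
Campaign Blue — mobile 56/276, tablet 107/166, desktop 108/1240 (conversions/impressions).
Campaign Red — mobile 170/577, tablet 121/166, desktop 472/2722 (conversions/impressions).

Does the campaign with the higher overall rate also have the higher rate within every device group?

Yes

Mobile: Campaign Blue 56/276 = 20.3%, Campaign Red 170/577 = 29.5% → Campaign Red
Tablet: Campaign Blue 107/166 = 64.5%, Campaign Red 121/166 = 72.9% → Campaign Red
Desktop: Campaign Blue 108/1240 = 8.7%, Campaign Red 472/2722 = 17.3% → Campaign Red
Overall: Campaign Blue 271/1682 = 16.1%, Campaign Red 763/3465 = 22.0% → Campaign Red
Campaign Red wins overall and in every device group — no reversal.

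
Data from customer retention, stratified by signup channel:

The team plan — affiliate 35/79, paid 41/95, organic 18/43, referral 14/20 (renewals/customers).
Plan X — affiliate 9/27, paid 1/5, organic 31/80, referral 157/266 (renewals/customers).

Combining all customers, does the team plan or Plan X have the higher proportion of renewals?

Plan X

Affiliate: the team plan 35/79 = 44.3%, Plan X 9/27 = 33.3% → the team plan
Paid: the team plan 41/95 = 43.2%, Plan X 1/5 = 20.0% → the team plan
Organic: the team plan 18/43 = 41.9%, Plan X 31/80 = 38.8% → the team plan
Referral: the team plan 14/20 = 70.0%, Plan X 157/266 = 59.0% → the team plan
Overall: the team plan 108/237 = 45.6%, Plan X 198/378 = 52.4% → Plan X
(The team plan wins every signup group but Plan X wins overall — the team plan's customers skew toward the low-rate paid group.)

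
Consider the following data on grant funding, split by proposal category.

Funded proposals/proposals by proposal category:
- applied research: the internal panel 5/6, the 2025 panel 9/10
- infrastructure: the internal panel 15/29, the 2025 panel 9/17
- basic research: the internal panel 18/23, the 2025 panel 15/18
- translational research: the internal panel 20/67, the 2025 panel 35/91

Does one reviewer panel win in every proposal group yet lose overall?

No

Applied research: the internal panel 5/6 = 83.3%, the 2025 panel 9/10 = 90.0% → the 2025 panel
Infrastructure: the internal panel 15/29 = 51.7%, the 2025 panel 9/17 = 52.9% → the 2025 panel
Basic research: the internal panel 18/23 = 78.3%, the 2025 panel 15/18 = 83.3% → the 2025 panel
Translational research: the internal panel 20/67 = 29.9%, the 2025 panel 35/91 = 38.5% → the 2025 panel
Overall: the internal panel 58/125 = 46.4%, the 2025 panel 68/136 = 50.0% → the 2025 panel
The 2025 panel wins overall and in every proposal group — no reversal.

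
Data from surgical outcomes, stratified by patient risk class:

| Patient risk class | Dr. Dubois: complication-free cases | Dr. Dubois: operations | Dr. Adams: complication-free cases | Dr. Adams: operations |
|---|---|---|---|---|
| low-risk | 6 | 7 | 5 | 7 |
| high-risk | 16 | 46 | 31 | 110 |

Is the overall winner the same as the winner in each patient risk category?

Yes

Low-risk: Dr. Dubois 6/7 = 85.7%, Dr. Adams 5/7 = 71.4% → Dr. Dubois
High-risk: Dr. Dubois 16/46 = 34.8%, Dr. Adams 31/110 = 28.2% → Dr. Dubois
Overall: Dr. Dubois 22/53 = 41.5%, Dr. Adams 36/117 = 30.8% → Dr. Dubois
Dr. Dubois wins overall and in every patient risk group — no reversal.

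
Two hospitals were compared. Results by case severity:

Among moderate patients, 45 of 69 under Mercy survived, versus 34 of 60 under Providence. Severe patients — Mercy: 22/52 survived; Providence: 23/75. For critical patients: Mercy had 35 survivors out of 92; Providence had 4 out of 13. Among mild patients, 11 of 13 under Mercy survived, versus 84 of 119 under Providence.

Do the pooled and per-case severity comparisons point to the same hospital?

Moderate: Mercy 45/69 = 65.2%, Providence 34/60 = 56.7% → Mercy
Severe: Mercy 22/52 = 42.3%, Providence 23/75 = 30.7% → Mercy
Critical: Mercy 35/92 = 38.0%, Providence 4/13 = 30.8% → Mercy
Mild: Mercy 11/13 = 84.6%, Providence 84/119 = 70.6% → Mercy
Overall: Mercy 113/226 = 50.0%, Providence 145/267 = 54.3% → Providence
Mercy wins each case group but Providence wins overall — the comparison reverses. Mercy's patients skew toward critical, which has a lower base rate.

No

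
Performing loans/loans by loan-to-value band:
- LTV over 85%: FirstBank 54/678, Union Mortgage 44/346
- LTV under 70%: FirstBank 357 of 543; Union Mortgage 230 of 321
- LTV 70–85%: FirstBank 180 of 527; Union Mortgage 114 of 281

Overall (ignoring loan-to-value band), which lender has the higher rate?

LTV over 85%: FirstBank 54/678 = 8.0%, Union Mortgage 44/346 = 12.7% → Union Mortgage
LTV under 70%: FirstBank 357/543 = 65.7%, Union Mortgage 230/321 = 71.7% → Union Mortgage
LTV 70–85%: FirstBank 180/527 = 34.2%, Union Mortgage 114/281 = 40.6% → Union Mortgage
Overall: FirstBank 591/1748 = 33.8%, Union Mortgage 388/948 = 40.9% → Union Mortgage

Union Mortgage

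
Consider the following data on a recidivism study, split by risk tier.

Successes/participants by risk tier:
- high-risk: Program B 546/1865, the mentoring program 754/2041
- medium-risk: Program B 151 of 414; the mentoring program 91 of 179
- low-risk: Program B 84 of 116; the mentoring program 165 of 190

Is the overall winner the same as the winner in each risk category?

High-risk: Program B 546/1865 = 29.3%, the mentoring program 754/2041 = 36.9% → the mentoring program
Medium-risk: Program B 151/414 = 36.5%, the mentoring program 91/179 = 50.8% → the mentoring program
Low-risk: Program B 84/116 = 72.4%, the mentoring program 165/190 = 86.8% → the mentoring program
Overall: Program B 781/2395 = 32.6%, the mentoring program 1010/2410 = 41.9% → the mentoring program
The mentoring program wins overall and in every risk group — no reversal.

Yes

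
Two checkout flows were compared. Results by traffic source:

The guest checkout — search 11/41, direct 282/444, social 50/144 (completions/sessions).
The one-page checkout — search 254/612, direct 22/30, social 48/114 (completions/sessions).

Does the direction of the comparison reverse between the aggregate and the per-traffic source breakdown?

Yes

Search: the guest checkout 11/41 = 26.8%, the one-page checkout 254/612 = 41.5% → the one-page checkout
Direct: the guest checkout 282/444 = 63.5%, the one-page checkout 22/30 = 73.3% → the one-page checkout
Social: the guest checkout 50/144 = 34.7%, the one-page checkout 48/114 = 42.1% → the one-page checkout
Overall: the guest checkout 343/629 = 54.5%, the one-page checkout 324/756 = 42.9% → the guest checkout
The one-page checkout wins each traffic group but the guest checkout wins overall — the comparison reverses. The one-page checkout's sessions skew toward search, which has a lower base rate.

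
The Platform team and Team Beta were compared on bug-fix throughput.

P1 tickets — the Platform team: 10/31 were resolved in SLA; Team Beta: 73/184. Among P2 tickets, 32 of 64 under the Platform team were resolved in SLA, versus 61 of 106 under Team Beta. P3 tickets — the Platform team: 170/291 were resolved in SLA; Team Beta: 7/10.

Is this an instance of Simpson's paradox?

P1: the Platform team 10/31 = 32.3%, Team Beta 73/184 = 39.7% → Team Beta
P2: the Platform team 32/64 = 50.0%, Team Beta 61/106 = 57.5% → Team Beta
P3: the Platform team 170/291 = 58.4%, Team Beta 7/10 = 70.0% → Team Beta
Overall: the Platform team 212/386 = 54.9%, Team Beta 141/300 = 47.0% → the Platform team
Team Beta wins each ticket group but the Platform team wins overall — the comparison reverses. Team Beta's tickets skew toward P1, which has a lower base rate.

Yes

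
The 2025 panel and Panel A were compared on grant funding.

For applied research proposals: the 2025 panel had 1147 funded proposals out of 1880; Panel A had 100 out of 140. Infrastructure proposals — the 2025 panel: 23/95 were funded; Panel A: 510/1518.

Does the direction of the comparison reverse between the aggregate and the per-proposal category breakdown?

Yes

Applied research: the 2025 panel 1147/1880 = 61.0%, Panel A 100/140 = 71.4% → Panel A
Infrastructure: the 2025 panel 23/95 = 24.2%, Panel A 510/1518 = 33.6% → Panel A
Overall: the 2025 panel 1170/1975 = 59.2%, Panel A 610/1658 = 36.8% → the 2025 panel
Panel A wins each proposal group but the 2025 panel wins overall — the comparison reverses. Panel A's proposals skew toward infrastructure, which has a lower base rate.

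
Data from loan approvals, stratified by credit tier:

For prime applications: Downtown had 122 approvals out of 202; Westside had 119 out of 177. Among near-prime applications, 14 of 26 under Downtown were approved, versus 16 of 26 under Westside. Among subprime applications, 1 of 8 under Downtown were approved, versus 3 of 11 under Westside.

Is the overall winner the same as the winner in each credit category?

Prime: Downtown 122/202 = 60.4%, Westside 119/177 = 67.2% → Westside
Near-prime: Downtown 14/26 = 53.8%, Westside 16/26 = 61.5% → Westside
Subprime: Downtown 1/8 = 12.5%, Westside 3/11 = 27.3% → Westside
Overall: Downtown 137/236 = 58.1%, Westside 138/214 = 64.5% → Westside
Westside wins overall and in every credit group — no reversal.

Yes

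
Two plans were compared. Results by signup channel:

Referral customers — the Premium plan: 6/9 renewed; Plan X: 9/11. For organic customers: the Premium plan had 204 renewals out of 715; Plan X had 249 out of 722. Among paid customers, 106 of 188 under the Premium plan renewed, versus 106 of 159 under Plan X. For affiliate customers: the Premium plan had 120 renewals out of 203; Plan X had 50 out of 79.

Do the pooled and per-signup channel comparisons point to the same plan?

Yes

Referral: the Premium plan 6/9 = 66.7%, Plan X 9/11 = 81.8% → Plan X
Organic: the Premium plan 204/715 = 28.5%, Plan X 249/722 = 34.5% → Plan X
Paid: the Premium plan 106/188 = 56.4%, Plan X 106/159 = 66.7% → Plan X
Affiliate: the Premium plan 120/203 = 59.1%, Plan X 50/79 = 63.3% → Plan X
Overall: the Premium plan 436/1115 = 39.1%, Plan X 414/971 = 42.6% → Plan X
Plan X wins overall and in every signup group — no reversal.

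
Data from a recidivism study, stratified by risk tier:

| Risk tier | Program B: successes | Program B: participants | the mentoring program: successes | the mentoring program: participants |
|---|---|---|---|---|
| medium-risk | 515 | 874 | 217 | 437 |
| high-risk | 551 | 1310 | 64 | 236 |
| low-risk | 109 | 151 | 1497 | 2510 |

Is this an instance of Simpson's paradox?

Yes

Medium-risk: Program B 515/874 = 58.9%, the mentoring program 217/437 = 49.7% → Program B
High-risk: Program B 551/1310 = 42.1%, the mentoring program 64/236 = 27.1% → Program B
Low-risk: Program B 109/151 = 72.2%, the mentoring program 1497/2510 = 59.6% → Program B
Overall: Program B 1175/2335 = 50.3%, the mentoring program 1778/3183 = 55.9% → the mentoring program
Program B wins each risk group but the mentoring program wins overall — the comparison reverses. Program B's participants skew toward high-risk, which has a lower base rate.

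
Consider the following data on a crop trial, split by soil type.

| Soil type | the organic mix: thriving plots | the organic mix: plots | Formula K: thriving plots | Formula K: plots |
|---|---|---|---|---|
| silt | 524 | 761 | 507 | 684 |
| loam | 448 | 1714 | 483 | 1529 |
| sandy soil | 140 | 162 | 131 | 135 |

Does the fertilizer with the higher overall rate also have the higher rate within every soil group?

Silt: the organic mix 524/761 = 68.9%, Formula K 507/684 = 74.1% → Formula K
Loam: the organic mix 448/1714 = 26.1%, Formula K 483/1529 = 31.6% → Formula K
Sandy soil: the organic mix 140/162 = 86.4%, Formula K 131/135 = 97.0% → Formula K
Overall: the organic mix 1112/2637 = 42.2%, Formula K 1121/2348 = 47.7% → Formula K
Formula K wins overall and in every soil group — no reversal.

Yes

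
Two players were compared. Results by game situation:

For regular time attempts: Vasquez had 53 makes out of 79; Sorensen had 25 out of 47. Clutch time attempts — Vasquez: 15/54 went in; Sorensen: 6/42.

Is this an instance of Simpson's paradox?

Regular time: Vasquez 53/79 = 67.1%, Sorensen 25/47 = 53.2% → Vasquez
Clutch time: Vasquez 15/54 = 27.8%, Sorensen 6/42 = 14.3% → Vasquez
Overall: Vasquez 68/133 = 51.1%, Sorensen 31/89 = 34.8% → Vasquez
Vasquez wins overall and in every game group — no reversal.

No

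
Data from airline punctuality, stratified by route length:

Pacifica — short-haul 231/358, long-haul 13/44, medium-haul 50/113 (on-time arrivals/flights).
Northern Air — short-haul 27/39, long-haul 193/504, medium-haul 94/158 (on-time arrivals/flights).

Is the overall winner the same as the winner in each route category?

No

Short-haul: Pacifica 231/358 = 64.5%, Northern Air 27/39 = 69.2% → Northern Air
Long-haul: Pacifica 13/44 = 29.5%, Northern Air 193/504 = 38.3% → Northern Air
Medium-haul: Pacifica 50/113 = 44.2%, Northern Air 94/158 = 59.5% → Northern Air
Overall: Pacifica 294/515 = 57.1%, Northern Air 314/701 = 44.8% → Pacifica
Northern Air wins each route group but Pacifica wins overall — the comparison reverses. Northern Air's flights skew toward long-haul, which has a lower base rate.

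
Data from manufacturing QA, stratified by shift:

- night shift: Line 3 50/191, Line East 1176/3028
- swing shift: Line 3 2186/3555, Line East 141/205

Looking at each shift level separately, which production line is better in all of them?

Night shift: Line 3 50/191 = 26.2%, Line East 1176/3028 = 38.8% → Line East
Swing shift: Line 3 2186/3555 = 61.5%, Line East 141/205 = 68.8% → Line East
Line East has the higher rate in both groups.

Line East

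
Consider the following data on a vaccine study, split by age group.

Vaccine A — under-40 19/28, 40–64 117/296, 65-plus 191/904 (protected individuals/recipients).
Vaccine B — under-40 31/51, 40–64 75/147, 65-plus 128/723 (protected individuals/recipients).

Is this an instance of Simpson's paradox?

No

Under-40: Vaccine A 19/28 = 67.9%, Vaccine B 31/51 = 60.8% → Vaccine A
40–64: Vaccine A 117/296 = 39.5%, Vaccine B 75/147 = 51.0% → Vaccine B
65-plus: Vaccine A 191/904 = 21.1%, Vaccine B 128/723 = 17.7% → Vaccine A
Overall: Vaccine A 327/1228 = 26.6%, Vaccine B 234/921 = 25.4% → Vaccine A
Neither sweeps: Vaccine A wins 2 of 3 groups, Vaccine B wins 1. Vaccine A wins overall but not every group — no Simpson reversal.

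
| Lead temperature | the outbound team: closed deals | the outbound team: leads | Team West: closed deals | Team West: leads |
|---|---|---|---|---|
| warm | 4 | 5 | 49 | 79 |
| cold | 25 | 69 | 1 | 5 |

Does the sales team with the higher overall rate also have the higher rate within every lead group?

Warm: the outbound team 4/5 = 80.0%, Team West 49/79 = 62.0% → the outbound team
Cold: the outbound team 25/69 = 36.2%, Team West 1/5 = 20.0% → the outbound team
Overall: the outbound team 29/74 = 39.2%, Team West 50/84 = 59.5% → Team West
The outbound team wins each lead group but Team West wins overall — the comparison reverses. The outbound team's leads skew toward cold, which has a lower base rate.

No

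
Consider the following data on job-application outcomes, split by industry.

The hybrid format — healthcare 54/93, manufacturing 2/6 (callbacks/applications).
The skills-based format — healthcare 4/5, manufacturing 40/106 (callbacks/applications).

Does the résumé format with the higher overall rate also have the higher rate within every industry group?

Healthcare: the hybrid format 54/93 = 58.1%, the skills-based format 4/5 = 80.0% → the skills-based format
Manufacturing: the hybrid format 2/6 = 33.3%, the skills-based format 40/106 = 37.7% → the skills-based format
Overall: the hybrid format 56/99 = 56.6%, the skills-based format 44/111 = 39.6% → the hybrid format
The skills-based format wins each industry group but the hybrid format wins overall — the comparison reverses. The skills-based format's applications skew toward manufacturing, which has a lower base rate.

No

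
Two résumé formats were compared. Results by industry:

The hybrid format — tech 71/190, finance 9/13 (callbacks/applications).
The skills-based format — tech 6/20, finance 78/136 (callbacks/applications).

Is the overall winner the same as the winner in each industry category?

Tech: the hybrid format 71/190 = 37.4%, the skills-based format 6/20 = 30.0% → the hybrid format
Finance: the hybrid format 9/13 = 69.2%, the skills-based format 78/136 = 57.4% → the hybrid format
Overall: the hybrid format 80/203 = 39.4%, the skills-based format 84/156 = 53.8% → the skills-based format
The hybrid format wins each industry group but the skills-based format wins overall — the comparison reverses. The hybrid format's applications skew toward tech, which has a lower base rate.

No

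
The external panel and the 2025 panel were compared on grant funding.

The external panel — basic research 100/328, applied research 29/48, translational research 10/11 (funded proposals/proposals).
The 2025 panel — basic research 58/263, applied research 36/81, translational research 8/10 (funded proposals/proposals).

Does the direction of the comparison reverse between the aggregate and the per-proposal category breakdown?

Basic research: the external panel 100/328 = 30.5%, the 2025 panel 58/263 = 22.1% → the external panel
Applied research: the external panel 29/48 = 60.4%, the 2025 panel 36/81 = 44.4% → the external panel
Translational research: the external panel 10/11 = 90.9%, the 2025 panel 8/10 = 80.0% → the external panel
Overall: the external panel 139/387 = 35.9%, the 2025 panel 102/354 = 28.8% → the external panel
The external panel wins overall and in every proposal group — no reversal.

No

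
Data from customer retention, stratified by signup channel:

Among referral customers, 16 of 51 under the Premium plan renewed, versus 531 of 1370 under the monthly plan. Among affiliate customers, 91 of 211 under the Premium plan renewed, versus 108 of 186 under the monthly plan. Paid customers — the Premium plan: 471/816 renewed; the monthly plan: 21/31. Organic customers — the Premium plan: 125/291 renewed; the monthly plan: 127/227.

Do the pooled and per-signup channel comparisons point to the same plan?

No

Referral: the Premium plan 16/51 = 31.4%, the monthly plan 531/1370 = 38.8% → the monthly plan
Affiliate: the Premium plan 91/211 = 43.1%, the monthly plan 108/186 = 58.1% → the monthly plan
Paid: the Premium plan 471/816 = 57.7%, the monthly plan 21/31 = 67.7% → the monthly plan
Organic: the Premium plan 125/291 = 43.0%, the monthly plan 127/227 = 55.9% → the monthly plan
Overall: the Premium plan 703/1369 = 51.4%, the monthly plan 787/1814 = 43.4% → the Premium plan
The monthly plan wins each signup group but the Premium plan wins overall — the comparison reverses. The monthly plan's customers skew toward referral, which has a lower base rate.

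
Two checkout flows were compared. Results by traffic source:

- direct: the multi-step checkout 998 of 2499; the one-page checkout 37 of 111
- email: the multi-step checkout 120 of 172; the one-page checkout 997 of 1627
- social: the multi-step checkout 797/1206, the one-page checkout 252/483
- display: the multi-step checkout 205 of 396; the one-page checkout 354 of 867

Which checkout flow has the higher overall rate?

Direct: the multi-step checkout 998/2499 = 39.9%, the one-page checkout 37/111 = 33.3% → the multi-step checkout
Email: the multi-step checkout 120/172 = 69.8%, the one-page checkout 997/1627 = 61.3% → the multi-step checkout
Social: the multi-step checkout 797/1206 = 66.1%, the one-page checkout 252/483 = 52.2% → the multi-step checkout
Display: the multi-step checkout 205/396 = 51.8%, the one-page checkout 354/867 = 40.8% → the multi-step checkout
Overall: the multi-step checkout 2120/4273 = 49.6%, the one-page checkout 1640/3088 = 53.1% → the one-page checkout
(The multi-step checkout wins every traffic group but the one-page checkout wins overall — the multi-step checkout's sessions skew toward the low-rate direct group.)

the one-page checkout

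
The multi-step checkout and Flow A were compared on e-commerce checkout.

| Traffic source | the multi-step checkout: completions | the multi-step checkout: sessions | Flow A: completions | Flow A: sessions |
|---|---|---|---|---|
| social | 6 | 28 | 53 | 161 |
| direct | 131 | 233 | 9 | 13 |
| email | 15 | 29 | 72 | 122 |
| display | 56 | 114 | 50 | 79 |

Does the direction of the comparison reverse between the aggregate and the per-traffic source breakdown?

Yes

Social: the multi-step checkout 6/28 = 21.4%, Flow A 53/161 = 32.9% → Flow A
Direct: the multi-step checkout 131/233 = 56.2%, Flow A 9/13 = 69.2% → Flow A
Email: the multi-step checkout 15/29 = 51.7%, Flow A 72/122 = 59.0% → Flow A
Display: the multi-step checkout 56/114 = 49.1%, Flow A 50/79 = 63.3% → Flow A
Overall: the multi-step checkout 208/404 = 51.5%, Flow A 184/375 = 49.1% → the multi-step checkout
Flow A wins each traffic group but the multi-step checkout wins overall — the comparison reverses. Flow A's sessions skew toward social, which has a lower base rate.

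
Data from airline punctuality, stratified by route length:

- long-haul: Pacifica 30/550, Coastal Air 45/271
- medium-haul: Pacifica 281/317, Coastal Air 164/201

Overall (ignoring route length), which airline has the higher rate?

Long-haul: Pacifica 30/550 = 5.5%, Coastal Air 45/271 = 16.6% → Coastal Air
Medium-haul: Pacifica 281/317 = 88.6%, Coastal Air 164/201 = 81.6% → Pacifica
Overall: Pacifica 311/867 = 35.9%, Coastal Air 209/472 = 44.3% → Coastal Air
(Neither sweeps every route group, but Coastal Air has the higher pooled rate.)

Coastal Air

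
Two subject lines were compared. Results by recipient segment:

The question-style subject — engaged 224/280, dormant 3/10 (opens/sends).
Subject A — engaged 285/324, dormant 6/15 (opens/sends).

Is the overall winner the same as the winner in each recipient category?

Engaged: the question-style subject 224/280 = 80.0%, Subject A 285/324 = 88.0% → Subject A
Dormant: the question-style subject 3/10 = 30.0%, Subject A 6/15 = 40.0% → Subject A
Overall: the question-style subject 227/290 = 78.3%, Subject A 291/339 = 85.8% → Subject A
Subject A wins overall and in every recipient group — no reversal.

Yes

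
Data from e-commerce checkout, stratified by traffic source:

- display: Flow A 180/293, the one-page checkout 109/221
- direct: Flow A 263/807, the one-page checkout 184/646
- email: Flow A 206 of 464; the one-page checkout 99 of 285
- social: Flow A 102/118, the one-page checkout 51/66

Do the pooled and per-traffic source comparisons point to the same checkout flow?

Yes

Display: Flow A 180/293 = 61.4%, the one-page checkout 109/221 = 49.3% → Flow A
Direct: Flow A 263/807 = 32.6%, the one-page checkout 184/646 = 28.5% → Flow A
Email: Flow A 206/464 = 44.4%, the one-page checkout 99/285 = 34.7% → Flow A
Social: Flow A 102/118 = 86.4%, the one-page checkout 51/66 = 77.3% → Flow A
Overall: Flow A 751/1682 = 44.6%, the one-page checkout 443/1218 = 36.4% → Flow A
Flow A wins overall and in every traffic group — no reversal.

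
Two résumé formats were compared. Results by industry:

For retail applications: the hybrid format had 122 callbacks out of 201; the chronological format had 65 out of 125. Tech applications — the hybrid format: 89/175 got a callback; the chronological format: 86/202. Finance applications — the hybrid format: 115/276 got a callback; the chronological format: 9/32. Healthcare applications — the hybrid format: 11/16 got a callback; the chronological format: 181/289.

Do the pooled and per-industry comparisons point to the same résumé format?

Retail: the hybrid format 122/201 = 60.7%, the chronological format 65/125 = 52.0% → the hybrid format
Tech: the hybrid format 89/175 = 50.9%, the chronological format 86/202 = 42.6% → the hybrid format
Finance: the hybrid format 115/276 = 41.7%, the chronological format 9/32 = 28.1% → the hybrid format
Healthcare: the hybrid format 11/16 = 68.8%, the chronological format 181/289 = 62.6% → the hybrid format
Overall: the hybrid format 337/668 = 50.4%, the chronological format 341/648 = 52.6% → the chronological format
The hybrid format wins each industry group but the chronological format wins overall — the comparison reverses. The hybrid format's applications skew toward finance, which has a lower base rate.

No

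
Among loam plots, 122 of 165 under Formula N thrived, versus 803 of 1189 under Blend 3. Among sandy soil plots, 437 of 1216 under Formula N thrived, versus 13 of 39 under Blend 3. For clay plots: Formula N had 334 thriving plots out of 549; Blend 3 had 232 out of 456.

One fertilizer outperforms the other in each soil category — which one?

Formula N

Loam: Formula N 122/165 = 73.9%, Blend 3 803/1189 = 67.5% → Formula N
Sandy soil: Formula N 437/1216 = 35.9%, Blend 3 13/39 = 33.3% → Formula N
Clay: Formula N 334/549 = 60.8%, Blend 3 232/456 = 50.9% → Formula N
Formula N has the higher rate in all 3 groups.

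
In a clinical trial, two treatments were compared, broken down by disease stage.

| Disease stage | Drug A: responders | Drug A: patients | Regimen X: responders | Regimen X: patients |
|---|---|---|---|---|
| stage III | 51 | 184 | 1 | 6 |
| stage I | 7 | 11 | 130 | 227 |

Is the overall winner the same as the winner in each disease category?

Stage III: Drug A 51/184 = 27.7%, Regimen X 1/6 = 16.7% → Drug A
Stage I: Drug A 7/11 = 63.6%, Regimen X 130/227 = 57.3% → Drug A
Overall: Drug A 58/195 = 29.7%, Regimen X 131/233 = 56.2% → Regimen X
Drug A wins each disease group but Regimen X wins overall — the comparison reverses. Drug A's patients skew toward stage III, which has a lower base rate.

No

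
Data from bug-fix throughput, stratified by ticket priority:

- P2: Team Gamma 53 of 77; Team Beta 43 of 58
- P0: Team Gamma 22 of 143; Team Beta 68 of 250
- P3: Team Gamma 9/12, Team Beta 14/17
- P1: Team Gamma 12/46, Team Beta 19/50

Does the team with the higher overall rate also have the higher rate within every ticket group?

P2: Team Gamma 53/77 = 68.8%, Team Beta 43/58 = 74.1% → Team Beta
P0: Team Gamma 22/143 = 15.4%, Team Beta 68/250 = 27.2% → Team Beta
P3: Team Gamma 9/12 = 75.0%, Team Beta 14/17 = 82.4% → Team Beta
P1: Team Gamma 12/46 = 26.1%, Team Beta 19/50 = 38.0% → Team Beta
Overall: Team Gamma 96/278 = 34.5%, Team Beta 144/375 = 38.4% → Team Beta
Team Beta wins overall and in every ticket group — no reversal.

Yes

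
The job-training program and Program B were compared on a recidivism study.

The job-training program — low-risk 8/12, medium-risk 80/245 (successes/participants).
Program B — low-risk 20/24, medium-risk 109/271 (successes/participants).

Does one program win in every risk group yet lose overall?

Low-risk: the job-training program 8/12 = 66.7%, Program B 20/24 = 83.3% → Program B
Medium-risk: the job-training program 80/245 = 32.7%, Program B 109/271 = 40.2% → Program B
Overall: the job-training program 88/257 = 34.2%, Program B 129/295 = 43.7% → Program B
Program B wins overall and in every risk group — no reversal.

No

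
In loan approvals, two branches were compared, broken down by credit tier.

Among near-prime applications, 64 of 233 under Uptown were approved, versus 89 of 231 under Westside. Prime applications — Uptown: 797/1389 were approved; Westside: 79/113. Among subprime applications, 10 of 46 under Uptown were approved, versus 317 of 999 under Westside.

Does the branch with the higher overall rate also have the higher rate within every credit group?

Near-prime: Uptown 64/233 = 27.5%, Westside 89/231 = 38.5% → Westside
Prime: Uptown 797/1389 = 57.4%, Westside 79/113 = 69.9% → Westside
Subprime: Uptown 10/46 = 21.7%, Westside 317/999 = 31.7% → Westside
Overall: Uptown 871/1668 = 52.2%, Westside 485/1343 = 36.1% → Uptown
Westside wins each credit group but Uptown wins overall — the comparison reverses. Westside's applications skew toward subprime, which has a lower base rate.

No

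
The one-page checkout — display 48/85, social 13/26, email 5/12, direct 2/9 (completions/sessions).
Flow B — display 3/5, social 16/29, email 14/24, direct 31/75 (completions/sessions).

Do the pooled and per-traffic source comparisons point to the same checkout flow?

No

Display: the one-page checkout 48/85 = 56.5%, Flow B 3/5 = 60.0% → Flow B
Social: the one-page checkout 13/26 = 50.0%, Flow B 16/29 = 55.2% → Flow B
Email: the one-page checkout 5/12 = 41.7%, Flow B 14/24 = 58.3% → Flow B
Direct: the one-page checkout 2/9 = 22.2%, Flow B 31/75 = 41.3% → Flow B
Overall: the one-page checkout 68/132 = 51.5%, Flow B 64/133 = 48.1% → the one-page checkout
Flow B wins each traffic group but the one-page checkout wins overall — the comparison reverses. Flow B's sessions skew toward direct, which has a lower base rate.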